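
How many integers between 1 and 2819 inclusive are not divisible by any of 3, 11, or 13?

1578

By inclusion–exclusion:
⌊2819/3⌋ + ⌊2819/11⌋ + ⌊2819/13⌋ − ⌊2819/33⌋ − ⌊2819/39⌋ − ⌊2819/143⌋ + ⌊2819/429⌋ = 939 + 256 + 216 − 85 − 72 − 19 + 6 = 1241
2819 − 1241 = 1578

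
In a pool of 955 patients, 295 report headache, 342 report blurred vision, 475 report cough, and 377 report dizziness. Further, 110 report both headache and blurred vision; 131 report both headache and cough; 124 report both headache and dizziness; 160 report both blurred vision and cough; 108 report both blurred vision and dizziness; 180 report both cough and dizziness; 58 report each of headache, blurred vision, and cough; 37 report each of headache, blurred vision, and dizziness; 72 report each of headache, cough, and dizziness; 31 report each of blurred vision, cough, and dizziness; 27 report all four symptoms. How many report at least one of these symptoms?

N(≥1) = 295 + 342 + 475 + 377 − 110 − 131 − 124 − 160 − 108 − 180 + 58 + 37 + 72 + 31 − 27 = 847

847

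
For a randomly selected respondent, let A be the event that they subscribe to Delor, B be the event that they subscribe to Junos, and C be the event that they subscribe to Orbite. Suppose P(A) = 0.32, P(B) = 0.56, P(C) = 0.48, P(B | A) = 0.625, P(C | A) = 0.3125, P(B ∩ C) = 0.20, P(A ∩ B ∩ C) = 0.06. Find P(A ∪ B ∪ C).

0.92

P(A ∩ B) = P(A)·P(B|A) = 0.32 × 0.625 = 0.20
P(A ∩ C) = P(A)·P(C|A) = 0.32 × 0.3125 = 0.10
Inclusion–exclusion gives
P(A ∪ B ∪ C) = 0.32 + 0.56 + 0.48 − 0.20 − 0.10 − 0.20 + 0.06 = 0.92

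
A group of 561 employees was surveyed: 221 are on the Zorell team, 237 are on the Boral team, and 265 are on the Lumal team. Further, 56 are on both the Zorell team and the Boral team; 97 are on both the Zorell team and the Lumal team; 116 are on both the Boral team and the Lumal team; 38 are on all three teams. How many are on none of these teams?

69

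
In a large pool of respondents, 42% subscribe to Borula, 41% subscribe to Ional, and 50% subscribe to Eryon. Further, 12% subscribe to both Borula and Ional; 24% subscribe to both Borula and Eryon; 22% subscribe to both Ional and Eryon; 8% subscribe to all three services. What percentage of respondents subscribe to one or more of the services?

P(union) = 42 + 41 + 50 − 12 − 24 − 22 + 8 = 83%

83%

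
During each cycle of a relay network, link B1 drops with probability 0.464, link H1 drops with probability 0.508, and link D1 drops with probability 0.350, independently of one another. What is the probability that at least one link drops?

0.8285872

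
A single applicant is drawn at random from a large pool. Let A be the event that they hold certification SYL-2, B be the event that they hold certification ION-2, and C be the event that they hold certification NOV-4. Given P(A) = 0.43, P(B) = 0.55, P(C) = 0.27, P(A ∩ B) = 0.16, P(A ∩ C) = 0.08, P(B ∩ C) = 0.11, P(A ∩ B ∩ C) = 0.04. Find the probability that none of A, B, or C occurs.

0.06

Using inclusion–exclusion:
P(A ∪ B ∪ C) = 0.43 + 0.55 + 0.27 − 0.16 − 0.08 − 0.11 + 0.04 = 0.94
P(none) = 1 − 0.94 = 0.06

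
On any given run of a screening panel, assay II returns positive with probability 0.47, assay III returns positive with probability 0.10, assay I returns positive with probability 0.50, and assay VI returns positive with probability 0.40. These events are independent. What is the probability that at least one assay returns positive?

0.8569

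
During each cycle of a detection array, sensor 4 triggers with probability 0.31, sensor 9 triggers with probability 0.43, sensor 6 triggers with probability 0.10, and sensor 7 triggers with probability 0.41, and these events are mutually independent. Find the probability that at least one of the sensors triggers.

0.7911577

Independence gives P(none) = ∏(1 − pᵢ).
P(none) = (1 − 0.31) × (1 − 0.43) × (1 − 0.10) × (1 − 0.41) = 0.69 × 0.57 × 0.90 × 0.59 = 0.2088423
P(at least one) = 1 − 0.2088423 = 0.7911577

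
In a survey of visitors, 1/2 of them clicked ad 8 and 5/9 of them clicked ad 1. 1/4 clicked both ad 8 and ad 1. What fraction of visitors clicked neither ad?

P(union) = 1/2 + 5/9 − 1/4 = 29/36
P(none) = 1 − 29/36 = 7/36

7/36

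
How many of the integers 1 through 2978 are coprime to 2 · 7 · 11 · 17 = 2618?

floor(2978/2) + floor(2978/7) + floor(2978/11) + floor(2978/17) − floor(2978/14) − floor(2978/22) − floor(2978/34) − floor(2978/77) − floor(2978/119) − floor(2978/187) + floor(2978/154) + floor(2978/238) + floor(2978/374) + floor(2978/1309) − floor(2978/2618) = 1489 + 425 + 270 + 175 − 212 − 135 − 87 − 38 − 25 − 15 + 19 + 12 + 7 + 2 − 1 = 1886
2978 − 1886 = 1092

1092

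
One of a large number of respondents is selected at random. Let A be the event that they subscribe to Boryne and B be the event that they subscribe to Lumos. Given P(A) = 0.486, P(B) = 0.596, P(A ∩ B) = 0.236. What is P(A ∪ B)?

0.846

Using inclusion–exclusion:
P(A ∪ B) = 0.486 + 0.596 − 0.236 = 0.846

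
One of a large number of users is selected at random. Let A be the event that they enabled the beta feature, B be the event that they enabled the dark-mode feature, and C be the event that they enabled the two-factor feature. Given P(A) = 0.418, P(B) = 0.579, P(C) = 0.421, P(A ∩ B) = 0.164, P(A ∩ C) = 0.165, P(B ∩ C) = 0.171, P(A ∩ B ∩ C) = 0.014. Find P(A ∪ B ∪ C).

Apply inclusion-exclusion:
P(A ∪ B ∪ C) = 0.418 + 0.579 + 0.421 − 0.164 − 0.165 − 0.171 + 0.014 = 0.932

0.932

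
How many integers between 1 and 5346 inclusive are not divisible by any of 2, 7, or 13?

2114

By inclusion–exclusion:
⌊5346/2⌋ + ⌊5346/7⌋ + ⌊5346/13⌋ − ⌊5346/14⌋ − ⌊5346/26⌋ − ⌊5346/91⌋ + ⌊5346/182⌋ = 2673 + 763 + 411 − 381 − 205 − 58 + 29 = 3232
5346 − 3232 = 2114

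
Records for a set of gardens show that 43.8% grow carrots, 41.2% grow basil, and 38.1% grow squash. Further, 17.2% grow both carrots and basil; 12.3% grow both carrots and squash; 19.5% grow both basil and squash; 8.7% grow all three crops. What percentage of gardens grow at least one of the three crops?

82.8%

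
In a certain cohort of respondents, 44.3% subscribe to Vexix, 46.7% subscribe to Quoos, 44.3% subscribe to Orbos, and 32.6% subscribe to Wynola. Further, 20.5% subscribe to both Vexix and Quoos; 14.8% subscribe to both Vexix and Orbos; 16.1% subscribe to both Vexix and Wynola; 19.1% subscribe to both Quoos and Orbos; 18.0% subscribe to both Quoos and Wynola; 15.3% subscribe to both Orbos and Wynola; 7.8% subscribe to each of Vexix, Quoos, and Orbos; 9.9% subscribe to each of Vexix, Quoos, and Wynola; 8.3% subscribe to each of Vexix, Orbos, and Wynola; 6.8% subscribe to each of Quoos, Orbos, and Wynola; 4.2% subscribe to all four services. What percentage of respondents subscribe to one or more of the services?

92.7%

Using inclusion–exclusion:
P(at least one) = 44.3 + 46.7 + 44.3 + 32.6 − 20.5 − 14.8 − 16.1 − 19.1 − 18.0 − 15.3 + 7.8 + 9.9 + 8.3 + 6.8 − 4.2 = 92.7%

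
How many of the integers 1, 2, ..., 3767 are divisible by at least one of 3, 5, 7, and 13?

2177

floor(3767/3) + floor(3767/5) + floor(3767/7) + floor(3767/13) − floor(3767/15) − floor(3767/21) − floor(3767/39) − floor(3767/35) − floor(3767/65) − floor(3767/91) + floor(3767/105) + floor(3767/195) + floor(3767/273) + floor(3767/455) − floor(3767/1365) = 1255 + 753 + 538 + 289 − 251 − 179 − 96 − 107 − 57 − 41 + 35 + 19 + 13 + 8 − 2 = 2177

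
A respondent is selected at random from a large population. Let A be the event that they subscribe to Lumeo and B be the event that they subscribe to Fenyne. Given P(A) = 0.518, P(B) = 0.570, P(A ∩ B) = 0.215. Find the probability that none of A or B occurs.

P(A ∪ B) = 0.518 + 0.570 − 0.215 = 0.873
P(none) = 1 − 0.873 = 0.127

0.127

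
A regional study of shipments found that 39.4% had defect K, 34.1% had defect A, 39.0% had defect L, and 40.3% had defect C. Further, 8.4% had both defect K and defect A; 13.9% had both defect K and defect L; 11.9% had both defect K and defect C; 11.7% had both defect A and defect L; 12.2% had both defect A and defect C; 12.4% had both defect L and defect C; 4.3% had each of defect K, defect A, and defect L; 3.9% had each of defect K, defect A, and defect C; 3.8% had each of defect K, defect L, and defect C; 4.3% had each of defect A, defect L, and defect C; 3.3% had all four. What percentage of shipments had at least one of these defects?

P(≥1) = 39.4 + 34.1 + 39.0 + 40.3 − 8.4 − 13.9 − 11.9 − 11.7 − 12.2 − 12.4 + 4.3 + 3.9 + 3.8 + 4.3 − 3.3 = 95.3%

95.3%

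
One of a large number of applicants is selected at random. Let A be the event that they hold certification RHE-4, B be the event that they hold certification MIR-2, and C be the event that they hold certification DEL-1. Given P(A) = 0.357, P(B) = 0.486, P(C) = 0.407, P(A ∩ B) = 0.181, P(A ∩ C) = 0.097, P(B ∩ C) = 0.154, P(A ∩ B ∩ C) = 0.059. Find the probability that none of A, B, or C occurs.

0.123

P(A ∪ B ∪ C) = 0.357 + 0.486 + 0.407 − 0.181 − 0.097 − 0.154 + 0.059 = 0.877
P(none) = 1 − 0.877 = 0.123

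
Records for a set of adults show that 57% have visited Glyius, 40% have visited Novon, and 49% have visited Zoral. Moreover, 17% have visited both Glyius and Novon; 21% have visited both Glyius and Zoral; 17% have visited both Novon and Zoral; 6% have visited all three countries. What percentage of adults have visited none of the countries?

3%

P(union) = 57 + 40 + 49 − 17 − 21 − 17 + 6 = 97%
P(none) = 100% − 97% = 3%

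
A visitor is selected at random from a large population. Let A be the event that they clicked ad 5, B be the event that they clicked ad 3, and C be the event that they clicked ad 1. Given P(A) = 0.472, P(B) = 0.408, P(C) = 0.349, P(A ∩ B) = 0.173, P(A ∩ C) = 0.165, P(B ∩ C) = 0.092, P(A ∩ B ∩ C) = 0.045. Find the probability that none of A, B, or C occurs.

0.156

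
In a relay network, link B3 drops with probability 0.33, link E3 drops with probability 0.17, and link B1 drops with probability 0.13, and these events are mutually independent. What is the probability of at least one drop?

P(none) = (1 − 0.33) × (1 − 0.17) × (1 − 0.13) = 0.67 × 0.83 × 0.87 = 0.483807
P(at least one) = 1 − 0.483807 = 0.516193

0.516193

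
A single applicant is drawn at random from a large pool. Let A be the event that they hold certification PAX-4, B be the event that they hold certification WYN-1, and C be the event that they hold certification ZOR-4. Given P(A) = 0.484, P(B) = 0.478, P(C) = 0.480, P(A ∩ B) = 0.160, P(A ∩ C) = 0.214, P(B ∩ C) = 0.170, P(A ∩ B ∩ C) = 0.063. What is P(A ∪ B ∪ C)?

Using inclusion–exclusion:
P(A ∪ B ∪ C) = 0.484 + 0.478 + 0.480 − 0.160 − 0.214 − 0.170 + 0.063 = 0.961

0.961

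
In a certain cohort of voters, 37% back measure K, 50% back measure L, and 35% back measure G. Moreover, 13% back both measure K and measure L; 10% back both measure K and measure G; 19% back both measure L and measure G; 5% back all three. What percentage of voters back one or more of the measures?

By inclusion-exclusion,
P(union) = 37 + 50 + 35 − 13 − 10 − 19 + 5 = 85%

85%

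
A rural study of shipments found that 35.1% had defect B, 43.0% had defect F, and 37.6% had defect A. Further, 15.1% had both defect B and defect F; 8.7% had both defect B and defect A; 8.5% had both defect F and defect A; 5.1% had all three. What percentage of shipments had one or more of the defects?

88.5%

By inclusion-exclusion,
P(at least one) = 35.1 + 43.0 + 37.6 − 15.1 − 8.7 − 8.5 + 5.1 = 88.5%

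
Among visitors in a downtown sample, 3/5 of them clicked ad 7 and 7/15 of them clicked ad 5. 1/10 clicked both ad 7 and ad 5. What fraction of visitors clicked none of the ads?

1/30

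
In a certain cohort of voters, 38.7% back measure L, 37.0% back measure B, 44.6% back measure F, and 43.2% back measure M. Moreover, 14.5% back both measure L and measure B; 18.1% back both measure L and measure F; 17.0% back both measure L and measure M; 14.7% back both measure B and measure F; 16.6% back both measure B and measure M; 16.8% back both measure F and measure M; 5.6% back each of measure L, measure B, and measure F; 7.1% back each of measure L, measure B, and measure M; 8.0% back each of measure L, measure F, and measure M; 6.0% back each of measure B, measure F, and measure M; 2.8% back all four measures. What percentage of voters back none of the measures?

Apply inclusion-exclusion:
P(union) = 38.7 + 37.0 + 44.6 + 43.2 − 14.5 − 18.1 − 17.0 − 14.7 − 16.6 − 16.8 + 5.6 + 7.1 + 8.0 + 6.0 − 2.8 = 89.7%
P(none) = 100% − 89.7% = 10.3%

10.3%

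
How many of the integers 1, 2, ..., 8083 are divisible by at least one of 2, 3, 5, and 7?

Using inclusion–exclusion:
⌊8083/2⌋ + ⌊8083/3⌋ + ⌊8083/5⌋ + ⌊8083/7⌋ − ⌊8083/6⌋ − ⌊8083/10⌋ − ⌊8083/14⌋ − ⌊8083/15⌋ − ⌊8083/21⌋ − ⌊8083/35⌋ + ⌊8083/30⌋ + ⌊8083/42⌋ + ⌊8083/70⌋ + ⌊8083/105⌋ − ⌊8083/210⌋ = 4041 + 2694 + 1616 + 1154 − 1347 − 808 − 577 − 538 − 384 − 230 + 269 + 192 + 115 + 76 − 38 = 6235

6235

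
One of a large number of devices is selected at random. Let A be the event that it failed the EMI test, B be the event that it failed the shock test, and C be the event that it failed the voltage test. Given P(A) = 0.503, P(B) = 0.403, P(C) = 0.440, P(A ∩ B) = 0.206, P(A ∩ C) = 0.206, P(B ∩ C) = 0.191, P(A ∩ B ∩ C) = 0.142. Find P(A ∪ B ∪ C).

By inclusion–exclusion:
P(A ∪ B ∪ C) = 0.503 + 0.403 + 0.440 − 0.206 − 0.206 − 0.191 + 0.142 = 0.885

0.885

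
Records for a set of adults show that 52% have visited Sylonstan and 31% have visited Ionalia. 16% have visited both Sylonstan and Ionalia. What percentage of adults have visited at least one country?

P(≥1) = 52 + 31 − 16 = 67%

67%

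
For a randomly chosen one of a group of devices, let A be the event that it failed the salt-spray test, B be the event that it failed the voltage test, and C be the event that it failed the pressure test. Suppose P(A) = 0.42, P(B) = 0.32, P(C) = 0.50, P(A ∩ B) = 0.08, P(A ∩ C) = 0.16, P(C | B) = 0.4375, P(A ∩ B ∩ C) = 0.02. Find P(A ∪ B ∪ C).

P(B ∩ C) = P(B)·P(C|B) = 0.32 × 0.4375 = 0.14
Using inclusion–exclusion:
P(A ∪ B ∪ C) = 0.42 + 0.32 + 0.50 − 0.08 − 0.16 − 0.14 + 0.02 = 0.88

0.88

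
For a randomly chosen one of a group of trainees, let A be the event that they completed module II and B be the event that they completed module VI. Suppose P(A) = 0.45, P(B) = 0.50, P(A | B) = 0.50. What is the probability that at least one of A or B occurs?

0.70

P(A ∩ B) = P(B)·P(A|B) = 0.50 × 0.50 = 0.25
P(A ∪ B) = 0.45 + 0.50 − 0.25 = 0.70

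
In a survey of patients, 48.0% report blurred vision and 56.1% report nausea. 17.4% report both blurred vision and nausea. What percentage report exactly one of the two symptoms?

69.3%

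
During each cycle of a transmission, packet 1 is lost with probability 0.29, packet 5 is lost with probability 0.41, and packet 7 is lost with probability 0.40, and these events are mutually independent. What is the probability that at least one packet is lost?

0.74866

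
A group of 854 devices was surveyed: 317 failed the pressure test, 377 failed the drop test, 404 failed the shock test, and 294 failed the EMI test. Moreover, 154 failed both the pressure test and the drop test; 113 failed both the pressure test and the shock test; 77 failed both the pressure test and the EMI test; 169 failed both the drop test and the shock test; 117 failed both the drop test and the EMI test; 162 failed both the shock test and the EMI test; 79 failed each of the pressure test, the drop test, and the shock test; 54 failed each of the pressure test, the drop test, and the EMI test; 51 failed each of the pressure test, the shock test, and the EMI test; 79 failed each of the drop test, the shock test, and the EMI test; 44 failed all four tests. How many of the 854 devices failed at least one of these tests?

819

By inclusion-exclusion,
|union| = 317 + 377 + 404 + 294 − 154 − 113 − 77 − 169 − 117 − 162 + 79 + 54 + 51 + 79 − 44 = 819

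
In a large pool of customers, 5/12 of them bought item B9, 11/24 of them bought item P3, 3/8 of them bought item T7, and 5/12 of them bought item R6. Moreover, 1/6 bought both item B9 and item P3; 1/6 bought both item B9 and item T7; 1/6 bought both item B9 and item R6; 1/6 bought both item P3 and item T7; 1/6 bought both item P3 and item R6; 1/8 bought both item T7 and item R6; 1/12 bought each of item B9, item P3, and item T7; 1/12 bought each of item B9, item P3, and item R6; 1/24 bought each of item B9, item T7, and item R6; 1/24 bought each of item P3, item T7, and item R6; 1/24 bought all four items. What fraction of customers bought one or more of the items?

P(union) = 5/12 + 11/24 + 3/8 + 5/12 − 1/6 − 1/6 − 1/6 − 1/6 − 1/6 − 1/8 + 1/12 + 1/12 + 1/24 + 1/24 − 1/24 = 11/12

11/12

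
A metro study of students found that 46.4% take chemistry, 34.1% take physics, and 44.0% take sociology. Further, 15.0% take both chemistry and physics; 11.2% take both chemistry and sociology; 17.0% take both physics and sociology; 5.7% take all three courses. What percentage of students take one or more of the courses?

87.0%

By inclusion–exclusion:
P(≥1) = 46.4 + 34.1 + 44.0 − 15.0 − 11.2 − 17.0 + 5.7 = 87.0%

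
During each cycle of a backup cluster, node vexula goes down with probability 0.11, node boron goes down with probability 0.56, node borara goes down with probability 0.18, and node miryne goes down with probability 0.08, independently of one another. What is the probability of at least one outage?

0.70457696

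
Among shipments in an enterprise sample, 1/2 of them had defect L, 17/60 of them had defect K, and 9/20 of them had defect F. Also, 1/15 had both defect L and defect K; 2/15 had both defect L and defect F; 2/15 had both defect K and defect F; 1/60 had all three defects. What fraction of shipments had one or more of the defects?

Apply inclusion-exclusion:
P(≥1) = 1/2 + 17/60 + 9/20 − 1/15 − 2/15 − 2/15 + 1/60 = 11/12

11/12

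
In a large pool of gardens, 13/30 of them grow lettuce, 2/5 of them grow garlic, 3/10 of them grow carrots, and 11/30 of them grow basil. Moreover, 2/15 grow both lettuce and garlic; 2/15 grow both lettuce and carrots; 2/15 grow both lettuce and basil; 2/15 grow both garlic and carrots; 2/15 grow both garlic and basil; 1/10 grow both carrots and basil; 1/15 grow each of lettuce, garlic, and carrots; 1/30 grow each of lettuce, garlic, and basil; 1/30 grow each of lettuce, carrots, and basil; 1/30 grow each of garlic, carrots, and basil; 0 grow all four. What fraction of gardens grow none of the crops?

Apply inclusion-exclusion:
P(at least one) = 13/30 + 2/5 + 3/10 + 11/30 − 2/15 − 2/15 − 2/15 − 2/15 − 2/15 − 1/10 + 1/15 + 1/30 + 1/30 + 1/30 − 0 = 9/10
P(none) = 1 − 9/10 = 1/10

1/10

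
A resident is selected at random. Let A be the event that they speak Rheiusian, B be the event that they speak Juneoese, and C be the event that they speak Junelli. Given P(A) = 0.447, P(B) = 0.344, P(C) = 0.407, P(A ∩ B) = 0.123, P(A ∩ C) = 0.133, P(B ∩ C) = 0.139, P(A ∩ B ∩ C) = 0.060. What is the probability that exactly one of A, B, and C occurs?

By inclusion–exclusion (exactly-one form):
P(exactly one) = 0.447 + 0.344 + 0.407 − 2·0.123 − 2·0.133 − 2·0.139 + 3·0.060 = 0.588

0.588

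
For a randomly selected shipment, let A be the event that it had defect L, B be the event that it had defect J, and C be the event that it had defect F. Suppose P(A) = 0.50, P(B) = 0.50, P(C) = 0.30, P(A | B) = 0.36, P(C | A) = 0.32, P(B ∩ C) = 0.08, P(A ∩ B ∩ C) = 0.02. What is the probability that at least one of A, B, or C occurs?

0.90

P(A ∩ B) = P(B)·P(A|B) = 0.50 × 0.36 = 0.18
P(A ∩ C) = P(A)·P(C|A) = 0.50 × 0.32 = 0.16
By inclusion–exclusion:
P(A ∪ B ∪ C) = 0.50 + 0.50 + 0.30 − 0.18 − 0.16 − 0.08 + 0.02 = 0.90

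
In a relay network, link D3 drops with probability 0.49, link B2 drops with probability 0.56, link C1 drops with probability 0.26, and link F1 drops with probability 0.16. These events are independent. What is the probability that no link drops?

0.13948704

P(none) = (1 − 0.49) × (1 − 0.56) × (1 − 0.26) × (1 − 0.16) = 0.51 × 0.44 × 0.74 × 0.84 = 0.13948704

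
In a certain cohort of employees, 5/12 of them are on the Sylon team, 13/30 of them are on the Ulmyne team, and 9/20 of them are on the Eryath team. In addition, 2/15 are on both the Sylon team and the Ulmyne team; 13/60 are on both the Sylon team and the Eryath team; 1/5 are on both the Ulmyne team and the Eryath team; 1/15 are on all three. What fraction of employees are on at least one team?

P(≥1) = 5/12 + 13/30 + 9/20 − 2/15 − 13/60 − 1/5 + 1/15 = 49/60

49/60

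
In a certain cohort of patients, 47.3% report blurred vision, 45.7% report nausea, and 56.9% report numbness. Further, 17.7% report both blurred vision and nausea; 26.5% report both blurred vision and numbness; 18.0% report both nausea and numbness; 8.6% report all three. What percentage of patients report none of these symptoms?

By inclusion–exclusion:
P(at least one) = 47.3 + 45.7 + 56.9 − 17.7 − 26.5 − 18.0 + 8.6 = 96.3%
P(none) = 100% − 96.3% = 3.7%

3.7%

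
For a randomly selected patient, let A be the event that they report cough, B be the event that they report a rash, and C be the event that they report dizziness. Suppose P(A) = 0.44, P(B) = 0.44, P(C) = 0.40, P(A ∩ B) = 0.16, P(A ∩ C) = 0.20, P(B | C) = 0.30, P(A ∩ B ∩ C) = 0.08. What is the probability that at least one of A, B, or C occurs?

0.88

P(B ∩ C) = P(C)·P(B|C) = 0.40 × 0.30 = 0.12
Using inclusion–exclusion:
P(A ∪ B ∪ C) = 0.44 + 0.44 + 0.40 − 0.16 − 0.20 − 0.12 + 0.08 = 0.88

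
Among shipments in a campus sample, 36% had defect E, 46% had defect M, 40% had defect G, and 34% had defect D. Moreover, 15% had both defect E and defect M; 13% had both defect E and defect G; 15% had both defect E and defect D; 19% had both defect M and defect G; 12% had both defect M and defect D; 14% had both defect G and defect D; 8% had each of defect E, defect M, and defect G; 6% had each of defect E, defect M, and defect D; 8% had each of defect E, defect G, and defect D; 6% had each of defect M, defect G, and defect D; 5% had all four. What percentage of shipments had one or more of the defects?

91%

Using inclusion–exclusion:
P(≥1) = 36 + 46 + 40 + 34 − 15 − 13 − 15 − 19 − 12 − 14 + 8 + 6 + 8 + 6 − 5 = 91%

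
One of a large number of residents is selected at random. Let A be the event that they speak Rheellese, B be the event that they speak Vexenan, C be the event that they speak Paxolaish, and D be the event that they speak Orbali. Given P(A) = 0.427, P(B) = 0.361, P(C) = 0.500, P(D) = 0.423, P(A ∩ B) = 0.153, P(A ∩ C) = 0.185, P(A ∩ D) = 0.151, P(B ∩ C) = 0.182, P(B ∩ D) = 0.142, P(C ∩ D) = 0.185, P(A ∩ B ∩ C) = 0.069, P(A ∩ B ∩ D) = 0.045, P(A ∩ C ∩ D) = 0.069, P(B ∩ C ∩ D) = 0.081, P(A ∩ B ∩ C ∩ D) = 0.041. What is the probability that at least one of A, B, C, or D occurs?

By inclusion–exclusion:
P(A ∪ B ∪ C ∪ D) = 0.427 + 0.361 + 0.500 + 0.423 − 0.153 − 0.185 − 0.151 − 0.182 − 0.142 − 0.185 + 0.069 + 0.045 + 0.069 + 0.081 − 0.041 = 0.936

0.936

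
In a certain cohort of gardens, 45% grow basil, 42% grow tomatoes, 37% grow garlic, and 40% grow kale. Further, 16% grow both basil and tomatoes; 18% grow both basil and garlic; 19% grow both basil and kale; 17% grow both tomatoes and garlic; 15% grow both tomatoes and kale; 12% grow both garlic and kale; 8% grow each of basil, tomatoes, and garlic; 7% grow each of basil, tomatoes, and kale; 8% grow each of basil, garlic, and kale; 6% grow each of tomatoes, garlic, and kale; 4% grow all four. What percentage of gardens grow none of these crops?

Apply inclusion-exclusion:
P(at least one) = 45 + 42 + 37 + 40 − 16 − 18 − 19 − 17 − 15 − 12 + 8 + 7 + 8 + 6 − 4 = 92%
P(none) = 100% − 92% = 8%

8%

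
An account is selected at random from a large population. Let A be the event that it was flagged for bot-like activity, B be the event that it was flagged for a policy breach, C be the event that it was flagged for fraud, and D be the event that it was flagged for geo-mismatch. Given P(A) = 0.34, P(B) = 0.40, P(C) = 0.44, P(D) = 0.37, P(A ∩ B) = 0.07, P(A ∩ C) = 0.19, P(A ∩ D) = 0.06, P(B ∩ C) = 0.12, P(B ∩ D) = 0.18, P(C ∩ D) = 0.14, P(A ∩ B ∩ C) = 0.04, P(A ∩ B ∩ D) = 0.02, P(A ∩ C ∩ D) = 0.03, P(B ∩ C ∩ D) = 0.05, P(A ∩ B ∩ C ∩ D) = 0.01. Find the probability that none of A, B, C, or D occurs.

0.08

Apply inclusion-exclusion:
P(A ∪ B ∪ C ∪ D) = 0.34 + 0.40 + 0.44 + 0.37 − 0.07 − 0.19 − 0.06 − 0.12 − 0.18 − 0.14 + 0.04 + 0.02 + 0.03 + 0.05 − 0.01 = 0.92
P(none) = 1 − 0.92 = 0.08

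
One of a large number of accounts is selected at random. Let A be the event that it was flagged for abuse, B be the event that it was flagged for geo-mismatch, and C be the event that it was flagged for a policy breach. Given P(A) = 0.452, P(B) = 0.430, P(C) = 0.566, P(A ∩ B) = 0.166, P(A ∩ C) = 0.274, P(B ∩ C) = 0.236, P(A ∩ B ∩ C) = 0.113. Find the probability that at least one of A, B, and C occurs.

P(A ∪ B ∪ C) = 0.452 + 0.430 + 0.566 − 0.166 − 0.274 − 0.236 + 0.113 = 0.885

0.885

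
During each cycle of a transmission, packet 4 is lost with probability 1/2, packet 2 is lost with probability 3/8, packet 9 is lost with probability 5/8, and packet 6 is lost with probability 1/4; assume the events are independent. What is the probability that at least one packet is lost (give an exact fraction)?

467/512

Since the events are independent, P(none) is the product of the individual non-occurrence probabilities.
P(none) = (1 − 1/2) × (1 − 3/8) × (1 − 5/8) × (1 − 1/4) = 1/2 × 5/8 × 3/8 × 3/4 = 45/512
P(at least one) = 1 − 45/512 = 467/512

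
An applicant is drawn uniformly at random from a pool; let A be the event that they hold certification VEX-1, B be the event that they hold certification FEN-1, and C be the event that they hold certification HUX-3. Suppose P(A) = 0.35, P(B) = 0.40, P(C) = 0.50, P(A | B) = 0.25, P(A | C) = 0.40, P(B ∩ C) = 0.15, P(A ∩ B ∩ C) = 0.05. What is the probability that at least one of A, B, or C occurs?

0.85

P(A ∩ B) = P(B)·P(A|B) = 0.40 × 0.25 = 0.10
P(A ∩ C) = P(C)·P(A|C) = 0.50 × 0.40 = 0.20
Using inclusion–exclusion:
P(A ∪ B ∪ C) = 0.35 + 0.40 + 0.50 − 0.10 − 0.20 − 0.15 + 0.05 = 0.85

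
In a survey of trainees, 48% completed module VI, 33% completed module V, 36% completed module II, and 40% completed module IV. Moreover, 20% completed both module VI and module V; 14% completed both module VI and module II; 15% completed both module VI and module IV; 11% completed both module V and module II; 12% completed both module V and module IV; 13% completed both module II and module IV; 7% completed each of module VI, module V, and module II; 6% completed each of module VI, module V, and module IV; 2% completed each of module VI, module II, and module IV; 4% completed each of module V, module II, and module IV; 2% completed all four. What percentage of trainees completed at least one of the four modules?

89%

By inclusion–exclusion:
P(at least one) = 48 + 33 + 36 + 40 − 20 − 14 − 15 − 11 − 12 − 13 + 7 + 6 + 2 + 4 − 2 = 89%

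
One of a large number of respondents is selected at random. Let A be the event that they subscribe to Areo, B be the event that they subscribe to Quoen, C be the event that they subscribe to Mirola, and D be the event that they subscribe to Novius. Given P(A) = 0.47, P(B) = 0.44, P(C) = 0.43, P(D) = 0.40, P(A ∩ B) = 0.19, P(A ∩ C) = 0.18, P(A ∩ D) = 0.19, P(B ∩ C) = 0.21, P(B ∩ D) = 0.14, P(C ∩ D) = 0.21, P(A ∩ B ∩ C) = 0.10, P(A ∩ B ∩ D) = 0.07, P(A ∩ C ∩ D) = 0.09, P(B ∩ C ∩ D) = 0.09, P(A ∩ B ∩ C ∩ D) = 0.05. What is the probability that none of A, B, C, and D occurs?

0.08

By inclusion-exclusion,
P(A ∪ B ∪ C ∪ D) = 0.47 + 0.44 + 0.43 + 0.40 − 0.19 − 0.18 − 0.19 − 0.21 − 0.14 − 0.21 + 0.10 + 0.07 + 0.09 + 0.09 − 0.05 = 0.92
P(none) = 1 − 0.92 = 0.08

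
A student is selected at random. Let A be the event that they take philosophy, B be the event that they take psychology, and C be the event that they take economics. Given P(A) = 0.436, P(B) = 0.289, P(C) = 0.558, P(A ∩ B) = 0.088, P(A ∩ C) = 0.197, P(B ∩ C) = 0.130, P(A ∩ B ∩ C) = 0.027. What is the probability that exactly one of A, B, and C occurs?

0.534

By inclusion–exclusion (exactly-one form):
P(exactly one) = 0.436 + 0.289 + 0.558 − 2·0.088 − 2·0.197 − 2·0.130 + 3·0.027 = 0.534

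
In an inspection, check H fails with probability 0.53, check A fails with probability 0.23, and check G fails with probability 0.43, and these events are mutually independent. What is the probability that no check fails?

0.206283

P(none) = (1 − 0.53) × (1 − 0.23) × (1 − 0.43) = 0.47 × 0.77 × 0.57 = 0.206283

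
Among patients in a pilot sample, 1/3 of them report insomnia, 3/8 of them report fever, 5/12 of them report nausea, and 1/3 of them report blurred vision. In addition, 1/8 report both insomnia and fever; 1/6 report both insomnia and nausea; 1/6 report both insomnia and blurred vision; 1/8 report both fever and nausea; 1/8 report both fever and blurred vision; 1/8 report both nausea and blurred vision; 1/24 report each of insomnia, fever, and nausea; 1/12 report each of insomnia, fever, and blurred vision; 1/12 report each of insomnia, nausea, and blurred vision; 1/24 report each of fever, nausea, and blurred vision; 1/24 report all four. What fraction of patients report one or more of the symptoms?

5/6

P(at least one) = 1/3 + 3/8 + 5/12 + 1/3 − 1/8 − 1/6 − 1/6 − 1/8 − 1/8 − 1/8 + 1/24 + 1/12 + 1/12 + 1/24 − 1/24 = 5/6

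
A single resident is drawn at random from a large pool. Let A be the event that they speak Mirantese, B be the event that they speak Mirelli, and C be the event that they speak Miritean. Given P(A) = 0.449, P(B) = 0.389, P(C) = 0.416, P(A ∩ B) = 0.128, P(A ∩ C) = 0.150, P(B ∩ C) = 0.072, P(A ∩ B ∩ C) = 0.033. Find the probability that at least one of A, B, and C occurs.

0.937

By inclusion–exclusion:
P(A ∪ B ∪ C) = 0.449 + 0.389 + 0.416 − 0.128 − 0.150 − 0.072 + 0.033 = 0.937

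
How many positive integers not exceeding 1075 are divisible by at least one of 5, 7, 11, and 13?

457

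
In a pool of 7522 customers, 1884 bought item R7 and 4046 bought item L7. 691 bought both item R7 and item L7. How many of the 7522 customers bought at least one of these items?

|at least one| = 1884 + 4046 − 691 = 5239

5239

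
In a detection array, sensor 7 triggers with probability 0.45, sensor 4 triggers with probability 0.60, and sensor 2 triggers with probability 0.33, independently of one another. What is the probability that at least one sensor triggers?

0.8526

P(none) = (1 − 0.45) × (1 − 0.60) × (1 − 0.33) = 0.55 × 0.40 × 0.67 = 0.1474
P(at least one) = 1 − 0.1474 = 0.8526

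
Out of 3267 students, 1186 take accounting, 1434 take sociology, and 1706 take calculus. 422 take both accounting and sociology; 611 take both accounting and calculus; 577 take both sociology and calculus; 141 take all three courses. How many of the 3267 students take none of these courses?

|at least one| = 1186 + 1434 + 1706 − 422 − 611 − 577 + 141 = 2857
None: 3267 − 2857 = 410

410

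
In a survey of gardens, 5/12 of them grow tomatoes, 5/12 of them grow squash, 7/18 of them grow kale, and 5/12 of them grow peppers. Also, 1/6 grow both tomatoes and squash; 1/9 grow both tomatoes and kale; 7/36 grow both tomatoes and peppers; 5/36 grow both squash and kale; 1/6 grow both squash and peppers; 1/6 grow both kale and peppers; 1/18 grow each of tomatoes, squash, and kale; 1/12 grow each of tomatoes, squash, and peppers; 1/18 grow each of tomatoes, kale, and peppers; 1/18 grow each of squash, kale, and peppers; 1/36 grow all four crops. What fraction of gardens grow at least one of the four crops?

11/12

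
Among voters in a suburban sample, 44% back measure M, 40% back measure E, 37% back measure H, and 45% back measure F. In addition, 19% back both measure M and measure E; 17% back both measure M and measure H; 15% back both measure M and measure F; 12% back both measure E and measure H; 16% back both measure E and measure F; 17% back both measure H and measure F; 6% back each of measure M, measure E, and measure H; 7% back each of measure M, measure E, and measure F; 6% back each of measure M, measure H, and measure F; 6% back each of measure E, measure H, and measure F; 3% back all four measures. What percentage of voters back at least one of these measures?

92%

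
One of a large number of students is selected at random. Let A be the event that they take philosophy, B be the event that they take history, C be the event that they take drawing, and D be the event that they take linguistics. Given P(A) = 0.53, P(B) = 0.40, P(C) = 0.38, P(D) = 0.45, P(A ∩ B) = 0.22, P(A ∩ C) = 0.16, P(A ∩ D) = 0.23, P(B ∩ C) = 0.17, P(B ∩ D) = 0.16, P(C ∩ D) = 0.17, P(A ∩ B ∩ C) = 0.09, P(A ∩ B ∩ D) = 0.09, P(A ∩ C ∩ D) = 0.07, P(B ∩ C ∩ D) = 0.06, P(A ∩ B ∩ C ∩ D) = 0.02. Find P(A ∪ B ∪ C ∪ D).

Using inclusion–exclusion:
P(A ∪ B ∪ C ∪ D) = 0.53 + 0.40 + 0.38 + 0.45 − 0.22 − 0.16 − 0.23 − 0.17 − 0.16 − 0.17 + 0.09 + 0.09 + 0.07 + 0.06 − 0.02 = 0.94

0.94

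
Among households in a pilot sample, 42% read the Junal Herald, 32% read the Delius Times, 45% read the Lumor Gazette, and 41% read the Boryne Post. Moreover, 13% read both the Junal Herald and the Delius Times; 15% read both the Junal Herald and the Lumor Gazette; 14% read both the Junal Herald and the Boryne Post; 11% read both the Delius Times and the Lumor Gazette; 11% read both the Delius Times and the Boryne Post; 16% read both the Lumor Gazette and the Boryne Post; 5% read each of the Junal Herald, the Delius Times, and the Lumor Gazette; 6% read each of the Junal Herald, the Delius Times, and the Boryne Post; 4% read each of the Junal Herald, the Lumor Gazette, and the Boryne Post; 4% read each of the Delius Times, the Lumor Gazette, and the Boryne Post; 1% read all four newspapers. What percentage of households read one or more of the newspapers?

P(≥1) = 42 + 32 + 45 + 41 − 13 − 15 − 14 − 11 − 11 − 16 + 5 + 6 + 4 + 4 − 1 = 98%

98%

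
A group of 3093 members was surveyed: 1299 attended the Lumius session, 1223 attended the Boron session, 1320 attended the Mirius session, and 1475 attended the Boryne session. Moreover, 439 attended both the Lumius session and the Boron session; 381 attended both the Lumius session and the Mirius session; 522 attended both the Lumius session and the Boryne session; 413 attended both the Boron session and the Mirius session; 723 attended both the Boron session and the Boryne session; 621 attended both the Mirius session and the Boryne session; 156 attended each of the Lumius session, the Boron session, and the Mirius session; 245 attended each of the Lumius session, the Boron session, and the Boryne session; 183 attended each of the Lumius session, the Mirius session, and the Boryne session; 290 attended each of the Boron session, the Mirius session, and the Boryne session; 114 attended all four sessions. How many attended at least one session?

2978

|at least one| = 1299 + 1223 + 1320 + 1475 − 439 − 381 − 522 − 413 − 723 − 621 + 156 + 245 + 183 + 290 − 114 = 2978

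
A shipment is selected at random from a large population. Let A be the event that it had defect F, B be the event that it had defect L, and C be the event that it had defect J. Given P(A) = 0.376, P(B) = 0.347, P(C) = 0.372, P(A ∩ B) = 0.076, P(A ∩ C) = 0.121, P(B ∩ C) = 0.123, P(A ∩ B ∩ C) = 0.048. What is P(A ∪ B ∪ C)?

0.823

P(A ∪ B ∪ C) = 0.376 + 0.347 + 0.372 − 0.076 − 0.121 − 0.123 + 0.048 = 0.823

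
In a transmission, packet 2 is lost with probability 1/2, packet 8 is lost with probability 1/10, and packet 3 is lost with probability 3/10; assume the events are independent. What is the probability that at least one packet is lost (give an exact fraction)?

137/200

P(none) = (1 − 1/2) × (1 − 1/10) × (1 − 3/10) = 1/2 × 9/10 × 7/10 = 63/200
P(at least one) = 1 − 63/200 = 137/200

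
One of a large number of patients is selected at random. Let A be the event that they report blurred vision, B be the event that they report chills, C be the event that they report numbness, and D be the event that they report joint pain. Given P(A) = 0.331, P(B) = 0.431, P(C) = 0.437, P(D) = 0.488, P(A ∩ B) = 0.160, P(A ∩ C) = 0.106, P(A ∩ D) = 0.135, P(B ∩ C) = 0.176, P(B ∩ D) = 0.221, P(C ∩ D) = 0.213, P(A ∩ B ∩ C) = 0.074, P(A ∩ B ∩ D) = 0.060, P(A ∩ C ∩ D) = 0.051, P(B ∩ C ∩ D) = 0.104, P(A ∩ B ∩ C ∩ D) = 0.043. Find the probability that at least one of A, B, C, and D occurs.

Apply inclusion-exclusion:
P(A ∪ B ∪ C ∪ D) = 0.331 + 0.431 + 0.437 + 0.488 − 0.160 − 0.106 − 0.135 − 0.176 − 0.221 − 0.213 + 0.074 + 0.060 + 0.051 + 0.104 − 0.043 = 0.922

0.922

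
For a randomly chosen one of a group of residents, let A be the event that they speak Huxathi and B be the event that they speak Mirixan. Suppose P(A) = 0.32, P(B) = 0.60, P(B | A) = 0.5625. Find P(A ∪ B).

0.74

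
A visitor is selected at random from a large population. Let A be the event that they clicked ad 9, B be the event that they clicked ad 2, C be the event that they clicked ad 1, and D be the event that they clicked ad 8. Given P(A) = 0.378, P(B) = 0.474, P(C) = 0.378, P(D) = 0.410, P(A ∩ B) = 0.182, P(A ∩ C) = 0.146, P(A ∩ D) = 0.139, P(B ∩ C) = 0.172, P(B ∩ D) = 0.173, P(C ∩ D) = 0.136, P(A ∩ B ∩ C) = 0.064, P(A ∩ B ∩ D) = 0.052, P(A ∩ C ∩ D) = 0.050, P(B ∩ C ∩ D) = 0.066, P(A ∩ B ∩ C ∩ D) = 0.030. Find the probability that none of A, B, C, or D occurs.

0.106

P(A ∪ B ∪ C ∪ D) = 0.378 + 0.474 + 0.378 + 0.410 − 0.182 − 0.146 − 0.139 − 0.172 − 0.173 − 0.136 + 0.064 + 0.052 + 0.050 + 0.066 − 0.030 = 0.894
P(none) = 1 − 0.894 = 0.106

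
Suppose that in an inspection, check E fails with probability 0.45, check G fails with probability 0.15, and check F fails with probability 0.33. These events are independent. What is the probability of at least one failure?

0.686775

Since the events are independent, P(none) is the product of the individual non-occurrence probabilities.
P(none) = (1 − 0.45) × (1 − 0.15) × (1 − 0.33) = 0.55 × 0.85 × 0.67 = 0.313225
P(at least one) = 1 − 0.313225 = 0.686775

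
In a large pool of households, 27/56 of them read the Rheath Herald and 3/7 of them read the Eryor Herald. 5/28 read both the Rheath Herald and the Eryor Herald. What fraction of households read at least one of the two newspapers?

41/56

By inclusion–exclusion:
P(at least one) = 27/56 + 3/7 − 5/28 = 41/56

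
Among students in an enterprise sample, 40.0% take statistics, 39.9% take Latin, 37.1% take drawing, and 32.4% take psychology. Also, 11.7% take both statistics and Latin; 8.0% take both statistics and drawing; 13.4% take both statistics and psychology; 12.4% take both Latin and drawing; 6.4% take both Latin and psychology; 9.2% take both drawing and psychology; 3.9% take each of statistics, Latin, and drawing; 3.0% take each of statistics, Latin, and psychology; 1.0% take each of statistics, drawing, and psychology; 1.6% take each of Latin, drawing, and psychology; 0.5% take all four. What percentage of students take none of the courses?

2.7%

P(union) = 40.0 + 39.9 + 37.1 + 32.4 − 11.7 − 8.0 − 13.4 − 12.4 − 6.4 − 9.2 + 3.9 + 3.0 + 1.0 + 1.6 − 0.5 = 97.3%
P(none) = 100% − 97.3% = 2.7%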